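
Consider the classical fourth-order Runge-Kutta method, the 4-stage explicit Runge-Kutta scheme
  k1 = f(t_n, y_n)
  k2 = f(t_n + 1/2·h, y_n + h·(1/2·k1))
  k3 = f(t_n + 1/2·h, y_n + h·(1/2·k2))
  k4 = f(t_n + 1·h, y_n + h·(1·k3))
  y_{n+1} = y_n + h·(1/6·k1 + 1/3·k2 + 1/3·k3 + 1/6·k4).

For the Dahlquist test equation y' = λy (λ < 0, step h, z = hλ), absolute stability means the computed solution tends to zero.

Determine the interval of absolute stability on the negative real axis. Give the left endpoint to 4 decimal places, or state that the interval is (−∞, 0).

(-2.7853, 0).

On y'=λy, z=hλ:
  order 4, 4-stage ⇒ R(z)=1+z+z^2/2+z^3/6+z^4/24
  (e.g. R(-0.78)=0.46053, |R|=0.46053)

Need |R(x)|<1, x<0.
x=-0.78: |R|=0.4605
|R(-2.88)|=1.1524 |R(-1.03)|=0.3652 |R(-0.81)|=0.4474
Bisect:
  x_lo=-3.2137 |R|=1.8629  x_hi=-0.0703 |R|=0.9321
  mid=-1.64200 |R|=0.27112 →hi
  mid=-2.42786 |R|=0.58194 →hi
  mid=-2.82080 |R|=1.05486 →lo
  mid=-2.62433 |R|=0.78323 →hi
  mid=-2.72256 |R|=0.90947 →hi
  mid=-2.77168 |R|=0.97967 →hi
  mid=-2.79624 |R|=1.01663 →lo
  mid=-2.78396 |R|=0.99799 →hi
  mid=-2.79010 |R|=1.00727 →lo
  ...
  [-2.78530,-2.78511] ⇒ x*=-2.7853
Stable set (-2.7853, 0).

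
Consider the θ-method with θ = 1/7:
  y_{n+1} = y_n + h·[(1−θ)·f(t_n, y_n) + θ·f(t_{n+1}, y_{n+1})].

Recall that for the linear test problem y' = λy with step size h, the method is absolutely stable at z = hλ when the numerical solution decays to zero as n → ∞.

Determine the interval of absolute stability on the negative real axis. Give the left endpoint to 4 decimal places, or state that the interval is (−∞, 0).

On y'=λy, z=hλ:
  y_{n+1} = y_n + z·[6/7·y_n + 1/7·y_{n+1}] ⇒ (1 − 1/7z)y_{n+1} = (1 + 6/7z)y_n
  R(z) = (1 + 6/7z)/(1 − 1/7z).

Boundary: |R(x)|=1, x<0.
x=-1.15: |R|=0.0123
R=−1: 1+6/7x = −1+1/7x ⇒ -5/7x=2 ⇒ x=2/(-5/7)=-2.8000
Confirm numerically:
  x=-2.414: |R|=0.79499 <1
  x=-2.187: |R|=0.66638 <1
  x=-1.882: |R|=0.48322 <1
  x=-1.120: |R|=0.03448 <1
  x=-3.307: |R|=1.24595 >1
  x=-3.060: |R|=1.12922 >1
Stable set (-2.8000, 0).

(-2.8000, 0).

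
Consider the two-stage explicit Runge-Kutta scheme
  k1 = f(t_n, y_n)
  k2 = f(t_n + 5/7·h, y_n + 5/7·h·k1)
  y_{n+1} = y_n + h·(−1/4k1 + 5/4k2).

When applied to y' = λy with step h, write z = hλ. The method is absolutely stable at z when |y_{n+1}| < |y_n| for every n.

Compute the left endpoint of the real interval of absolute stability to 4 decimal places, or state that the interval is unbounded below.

z* = -1.1200.

On y'=λy, z=hλ:
  k1=λy_n ⇒ h·k1=z·y_n;  k2=λ(1+5/7z)y_n ⇒ h·k2=z(1+5/7z)y_n
  y_{n+1}/y_n = 1 − 1/4z + 5/4z(1+5/7z) = 1 + z + 25/28z²
  ⇒ R(z) = 1 + z + 25/28z².

Boundary: |R(x)|=1, x<0.
x=-1.8: |R|=2.0929
R=1: x+25/28x²=0 ⇒ x=−28/25=-1.1200; min R=1−1/(4·25/28)=0.7200>−1
Confirm numerically:
  x=-0.976: |R|=0.87451 <1
  x=-0.818: |R|=0.77943 <1
  x=-0.739: |R|=0.74861 <1
  x=-0.518: |R|=0.72158 <1
  x=-1.708: |R|=1.89670 >1
  x=-1.382: |R|=1.32329 >1
  x=-1.328: |R|=1.24663 >1
Stable set (-1.1200, 0).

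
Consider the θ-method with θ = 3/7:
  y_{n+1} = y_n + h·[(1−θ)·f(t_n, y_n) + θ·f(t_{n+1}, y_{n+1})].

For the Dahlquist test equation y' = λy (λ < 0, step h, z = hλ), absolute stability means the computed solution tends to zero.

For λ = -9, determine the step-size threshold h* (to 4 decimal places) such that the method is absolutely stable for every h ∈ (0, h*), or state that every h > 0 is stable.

(-14.0000,0); λ=-9 ⇒ h* = (14)/9 = 1.5556.

With y'=λy (z=hλ):
  y_{n+1} = y_n + z·[4/7·y_n + 3/7·y_{n+1}] ⇒ (1 − 3/7z)y_{n+1} = (1 + 4/7z)y_n
  Hence R(z) = (1 + 4/7z)/(1 − 3/7z).

Boundary: |R(x)|=1, x<0.
x=-0.39: |R|=0.6659
R=−1: 1+4/7x = −1+3/7x ⇒ -1/7x=2 ⇒ x=2/(-1/7)=-14.0000
Confirm numerically:
  x=-12.792: |R|=0.97338 <1
  x=-8.612: |R|=0.83591 <1
  x=-8.284: |R|=0.82055 <1
  x=-7.905: |R|=0.80156 <1
  x=-14.390: |R|=1.00777 >1
  x=-14.258: |R|=1.00518 >1
Interval (-14.0000, 0).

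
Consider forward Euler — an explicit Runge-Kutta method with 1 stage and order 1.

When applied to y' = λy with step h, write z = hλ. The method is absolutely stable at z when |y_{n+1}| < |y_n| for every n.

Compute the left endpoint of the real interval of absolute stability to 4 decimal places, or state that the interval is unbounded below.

z* = -2.0000.

Set f=λy, z=hλ:
  order 1, 1-stage ⇒ R(z)=1+z
  (e.g. R(-1.31)=-0.31000, |R|=0.31000)

Boundary: |R(x)|=1, x<0.
x=-1.31: |R|=0.3100
|R(-2.26)|=1.2600 |R(-1.38)|=0.3800 |R(-0.53)|=0.4700
Bisect:
  x_lo=-2.6879 |R|=1.6879  x_hi=-0.2170 |R|=0.7830
  mid=-1.45242 |R|=0.45242 →hi
  mid=-2.07014 |R|=1.07014 →lo
  mid=-1.76128 |R|=0.76128 →hi
  mid=-1.91571 |R|=0.91571 →hi
  mid=-1.99292 |R|=0.99292 →hi
  mid=-2.03153 |R|=1.03153 →lo
  mid=-2.01223 |R|=1.01223 →lo
  mid=-2.00258 |R|=1.00258 →lo
  mid=-1.99775 |R|=0.99775 →hi
  ...
  [-2.00001,-1.99986] ⇒ x*=-2.0000
Stable set (-2.0000, 0).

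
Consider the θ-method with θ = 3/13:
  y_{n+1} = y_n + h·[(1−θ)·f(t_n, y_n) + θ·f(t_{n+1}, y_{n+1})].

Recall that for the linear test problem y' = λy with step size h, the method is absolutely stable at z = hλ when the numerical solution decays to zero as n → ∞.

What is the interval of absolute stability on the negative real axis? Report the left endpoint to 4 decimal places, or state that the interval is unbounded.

Test eqn y'=λy, z=hλ:
  y_{n+1} = y_n + z·[10/13·y_n + 3/13·y_{n+1}] ⇒ (1 − 3/13z)y_{n+1} = (1 + 10/13z)y_n
  ⇒ R(z) = (1 + 10/13z)/(1 − 3/13z).

Find x<0 with |R(x)|<1.
x=-0.78: |R|=0.3390
R=−1: 1+10/13x = −1+3/13x ⇒ -7/13x=2 ⇒ x=2/(-7/13)=-3.7143
Confirm numerically:
  x=-3.337: |R|=0.88523 <1
  x=-3.121: |R|=0.81429 <1
  x=-2.027: |R|=0.38101 <1
  x=-1.701: |R|=0.22151 <1
  x=-4.158: |R|=1.12193 >1
  x=-4.122: |R|=1.11251 >1
Interval (-3.7143, 0).

z∈(-3.7143,0).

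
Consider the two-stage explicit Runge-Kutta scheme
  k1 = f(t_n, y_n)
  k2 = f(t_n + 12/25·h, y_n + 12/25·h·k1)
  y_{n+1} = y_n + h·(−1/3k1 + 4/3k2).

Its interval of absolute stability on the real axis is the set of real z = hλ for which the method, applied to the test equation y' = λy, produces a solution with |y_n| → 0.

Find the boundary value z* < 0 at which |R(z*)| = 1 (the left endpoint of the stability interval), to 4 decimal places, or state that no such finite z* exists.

z* = -1.5625.

Test eqn y'=λy, z=hλ:
  k1=λy_n ⇒ h·k1=z·y_n;  k2=λ(1+12/25z)y_n ⇒ h·k2=z(1+12/25z)y_n
  y_{n+1}/y_n = 1 − 1/3z + 4/3z(1+12/25z) = 1 + z + 16/25z²
  R(z) = 1 + z + 16/25z².

Need |R(x)|<1, x<0.
x=-1.37: |R|=0.8312
R=1: x+16/25x²=0 ⇒ x=−25/16=-1.5625; min R=1−1/(4·16/25)=0.6094>−1
Confirm numerically:
  x=-1.422: |R|=0.87213 <1
  x=-1.108: |R|=0.67770 <1
  x=-0.936: |R|=0.62470 <1
  x=-2.058: |R|=1.65263 >1
  x=-1.683: |R|=1.12979 >1
So |R|<1 on (-1.5625, 0).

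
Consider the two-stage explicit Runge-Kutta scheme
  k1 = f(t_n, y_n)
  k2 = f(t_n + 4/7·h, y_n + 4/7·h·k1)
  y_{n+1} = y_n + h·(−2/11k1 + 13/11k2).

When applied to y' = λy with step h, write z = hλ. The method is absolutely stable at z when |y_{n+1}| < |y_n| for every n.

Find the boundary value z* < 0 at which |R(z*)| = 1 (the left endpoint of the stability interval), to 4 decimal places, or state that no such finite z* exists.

z* = -1.4808.

On y'=λy, z=hλ:
  k1=λy_n ⇒ h·k1=z·y_n;  k2=λ(1+4/7z)y_n ⇒ h·k2=z(1+4/7z)y_n
  y_{n+1}/y_n = 1 − 2/11z + 13/11z(1+4/7z) = 1 + z + 52/77z²
  Hence R(z) = 1 + z + 52/77z².

Solve |R(x)|<1 on ℝ⁻.
x=-1.32: |R|=0.8567
R=1: x+52/77x²=0 ⇒ x=−77/52=-1.4808; min R=1−1/(4·52/77)=0.6298>−1
Confirm numerically:
  x=-1.374: |R|=0.90093 <1
  x=-1.300: |R|=0.84130 <1
  x=-1.199: |R|=0.77185 <1
  x=-2.027: |R|=1.74773 >1
  x=-1.973: |R|=1.65586 >1
  x=-1.972: |R|=1.65419 >1
So |R|<1 on (-1.4808, 0).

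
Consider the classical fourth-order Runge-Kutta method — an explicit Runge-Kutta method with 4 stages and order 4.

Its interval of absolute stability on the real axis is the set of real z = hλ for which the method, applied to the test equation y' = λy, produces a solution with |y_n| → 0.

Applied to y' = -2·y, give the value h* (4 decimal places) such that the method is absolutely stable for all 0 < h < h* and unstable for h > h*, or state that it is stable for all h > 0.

(-2.7853,0); λ=-2 ⇒ h* = 1.3926.

Set f=λy, z=hλ:
  order 4, 4-stage ⇒ R(z)=1+z+z^2/2+z^3/6+z^4/24
  (e.g. R(-0.32)=0.72618, |R|=0.72618)

Find x<0 with |R(x)|<1.
x=-0.32: |R|=0.7262
|R(-3.11)|=1.6106 |R(-1.69)|=0.2735 |R(-1.51)|=0.2728
Bisect:
  x_lo=-3.6255 |R|=3.2030  x_hi=-0.3271 |R|=0.7211
  mid=-1.97629 |R|=0.32571 →hi
  mid=-2.80090 |R|=1.02378 →lo
  mid=-2.38859 |R|=0.54909 →hi
  mid=-2.59474 |R|=0.74872 →hi
  mid=-2.69782 |R|=0.87593 →hi
  mid=-2.74936 |R|=0.94716 →hi
  mid=-2.77513 |R|=0.98478 →hi
  ...
  [-2.78539,-2.78519] ⇒ x*=-2.7853
Interval (-2.7853, 0).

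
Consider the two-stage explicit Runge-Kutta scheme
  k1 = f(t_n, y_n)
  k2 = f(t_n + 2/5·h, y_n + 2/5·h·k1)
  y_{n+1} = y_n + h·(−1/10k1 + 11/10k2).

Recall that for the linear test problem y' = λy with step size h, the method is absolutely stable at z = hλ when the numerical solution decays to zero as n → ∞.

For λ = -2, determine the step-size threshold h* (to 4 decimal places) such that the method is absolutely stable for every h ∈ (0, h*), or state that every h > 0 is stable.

(-2.2727,0); λ=-2 ⇒ h* = (25/11)/2 = 1.1364.

On y'=λy, z=hλ:
  k1=λy_n ⇒ h·k1=z·y_n;  k2=λ(1+2/5z)y_n ⇒ h·k2=z(1+2/5z)y_n
  y_{n+1}/y_n = 1 − 1/10z + 11/10z(1+2/5z) = 1 + z + 11/25z²
  R(z) = 1 + z + 11/25z².

Need |R(x)|<1, x<0.
x=-1.53: |R|=0.5000
R=1: x+11/25x²=0 ⇒ x=−25/11=-2.2727; min R=1−1/(4·11/25)=0.4318>−1
Confirm numerically:
  x=-1.519: |R|=0.49624 <1
  x=-1.464: |R|=0.47905 <1
  x=-1.042: |R|=0.43574 <1
  x=-2.793: |R|=1.63937 >1
  x=-2.582: |R|=1.35136 >1
  x=-2.509: |R|=1.26084 >1
Interval (-2.2727, 0).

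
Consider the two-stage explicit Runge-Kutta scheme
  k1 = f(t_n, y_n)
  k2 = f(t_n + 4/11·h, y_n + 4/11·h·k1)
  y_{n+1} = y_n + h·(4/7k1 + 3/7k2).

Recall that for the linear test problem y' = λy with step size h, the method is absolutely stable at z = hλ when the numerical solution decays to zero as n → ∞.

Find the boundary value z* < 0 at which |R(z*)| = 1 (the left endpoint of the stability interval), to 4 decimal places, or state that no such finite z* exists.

On y'=λy, z=hλ:
  k1=λy_n ⇒ h·k1=z·y_n;  k2=λ(1+4/11z)y_n ⇒ h·k2=z(1+4/11z)y_n
  y_{n+1}/y_n = 1 + 4/7z + 3/7z(1+4/11z) = 1 + z + 12/77z²
  so R(z) = 1 + z + 12/77z².

Boundary: |R(x)|=1, x<0.
x=-1.2: |R|=0.0244
R=1: x+12/77x²=0 ⇒ x=−77/12=-6.4167; min R=1−1/(4·12/77)=-0.6042>−1
Confirm numerically:
  x=-4.686: |R|=0.26388 <1
  x=-4.461: |R|=0.35962 <1
  x=-4.135: |R|=0.47034 <1
  x=-6.840: |R|=1.45126 >1
  x=-6.802: |R|=1.40847 >1
  x=-6.455: |R|=1.03856 >1
So |R|<1 on (-6.4167, 0).

z* = -6.4167.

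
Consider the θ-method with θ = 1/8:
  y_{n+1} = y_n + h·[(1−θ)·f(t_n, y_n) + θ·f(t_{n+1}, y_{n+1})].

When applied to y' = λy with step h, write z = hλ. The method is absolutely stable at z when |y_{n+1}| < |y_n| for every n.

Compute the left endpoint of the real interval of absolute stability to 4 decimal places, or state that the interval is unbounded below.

Test eqn y'=λy, z=hλ:
  y_{n+1} = y_n + z·[7/8·y_n + 1/8·y_{n+1}] ⇒ (1 − 1/8z)y_{n+1} = (1 + 7/8z)y_n
  R(z) = (1 + 7/8z)/(1 − 1/8z).

Solve |R(x)|<1 on ℝ⁻.
x=-1.64: |R|=0.3610
R=−1: 1+7/8x = −1+1/8x ⇒ -3/4x=2 ⇒ x=2/(-3/4)=-2.6667
Confirm numerically:
  x=-2.110: |R|=0.66963 <1
  x=-1.753: |R|=0.43792 <1
  x=-1.183: |R|=0.03060 <1
  x=-3.104: |R|=1.23631 >1
  x=-3.044: |R|=1.20500 >1
  x=-3.038: |R|=1.20185 >1
So |R|<1 on (-2.6667, 0).

z* = -2.6667.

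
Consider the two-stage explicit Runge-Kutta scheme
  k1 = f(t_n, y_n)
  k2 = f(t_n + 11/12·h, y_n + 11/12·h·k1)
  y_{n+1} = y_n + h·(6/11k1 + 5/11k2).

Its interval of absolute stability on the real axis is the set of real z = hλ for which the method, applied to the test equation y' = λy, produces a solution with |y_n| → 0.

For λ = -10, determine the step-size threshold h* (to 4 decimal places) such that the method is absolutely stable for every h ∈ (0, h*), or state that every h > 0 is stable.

With y'=λy (z=hλ):
  k1=λy_n ⇒ h·k1=z·y_n;  k2=λ(1+11/12z)y_n ⇒ h·k2=z(1+11/12z)y_n
  y_{n+1}/y_n = 1 + 6/11z + 5/11z(1+11/12z) = 1 + z + 5/12z²
  so R(z) = 1 + z + 5/12z².

Solve |R(x)|<1 on ℝ⁻.
x=-1.43: |R|=0.4220
R=1: x+5/12x²=0 ⇒ x=−12/5=-2.4000; min R=1−1/(4·5/12)=0.4000>−1
Confirm numerically:
  x=-2.007: |R|=0.67135 <1
  x=-1.891: |R|=0.59895 <1
  x=-1.697: |R|=0.50292 <1
  x=-1.172: |R|=0.40033 <1
  x=-2.937: |R|=1.65715 >1
  x=-2.746: |R|=1.39588 >1
  x=-2.662: |R|=1.29060 >1
Stable set (-2.4000, 0).

(-2.4000,0); λ=-10 ⇒ h* = (12/5)/10 = 0.2400.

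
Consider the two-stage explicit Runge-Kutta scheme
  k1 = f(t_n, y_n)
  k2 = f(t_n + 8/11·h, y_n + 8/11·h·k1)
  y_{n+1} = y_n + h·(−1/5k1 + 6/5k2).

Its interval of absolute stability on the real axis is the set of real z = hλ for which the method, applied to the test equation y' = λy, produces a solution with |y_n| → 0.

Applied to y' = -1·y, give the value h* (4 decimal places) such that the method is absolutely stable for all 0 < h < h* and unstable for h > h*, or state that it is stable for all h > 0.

On y'=λy, z=hλ:
  k1=λy_n ⇒ h·k1=z·y_n;  k2=λ(1+8/11z)y_n ⇒ h·k2=z(1+8/11z)y_n
  y_{n+1}/y_n = 1 − 1/5z + 6/5z(1+8/11z) = 1 + z + 48/55z²
  Hence R(z) = 1 + z + 48/55z².

Find x<0 with |R(x)|<1.
x=-0.62: |R|=0.7155
R=1: x+48/55x²=0 ⇒ x=−55/48=-1.1458; min R=1−1/(4·48/55)=0.7135>−1
Confirm numerically:
  x=-0.857: |R|=0.78397 <1
  x=-0.829: |R|=0.77077 <1
  x=-0.536: |R|=0.71473 <1
  x=-1.556: |R|=1.55699 >1
  x=-1.297: |R|=1.17111 >1
Interval (-1.1458, 0).

(-1.1458,0); λ=-1 ⇒ h* = (55/48)/1 = 1.1458.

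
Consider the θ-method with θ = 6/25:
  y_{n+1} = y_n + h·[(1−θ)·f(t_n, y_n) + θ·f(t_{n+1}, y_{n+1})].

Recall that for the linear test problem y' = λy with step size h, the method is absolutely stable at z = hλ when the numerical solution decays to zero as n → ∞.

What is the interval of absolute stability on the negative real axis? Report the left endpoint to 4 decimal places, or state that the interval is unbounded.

On y'=λy, z=hλ:
  y_{n+1} = y_n + z·[19/25·y_n + 6/25·y_{n+1}] ⇒ (1 − 6/25z)y_{n+1} = (1 + 19/25z)y_n
  ⇒ R(z) = (1 + 19/25z)/(1 − 6/25z).

Boundary: |R(x)|=1, x<0.
x=-1.78: |R|=0.2472
R=−1: 1+19/25x = −1+6/25x ⇒ -13/25x=2 ⇒ x=2/(-13/25)=-3.8462
Confirm numerically:
  x=-3.660: |R|=0.94847 <1
  x=-3.154: |R|=0.79515 <1
  x=-1.613: |R|=0.16284 <1
  x=-4.133: |R|=1.07488 >1
  x=-4.069: |R|=1.05863 >1
  x=-3.983: |R|=1.03638 >1
So |R|<1 on (-3.8462, 0).

(-3.8462, 0).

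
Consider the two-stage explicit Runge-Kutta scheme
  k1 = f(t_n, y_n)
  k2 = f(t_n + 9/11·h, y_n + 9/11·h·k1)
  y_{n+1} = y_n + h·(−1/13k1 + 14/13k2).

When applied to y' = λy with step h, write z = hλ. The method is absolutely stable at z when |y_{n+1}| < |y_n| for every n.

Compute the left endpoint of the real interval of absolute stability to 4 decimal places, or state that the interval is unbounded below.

Set f=λy, z=hλ:
  k1=λy_n ⇒ h·k1=z·y_n;  k2=λ(1+9/11z)y_n ⇒ h·k2=z(1+9/11z)y_n
  y_{n+1}/y_n = 1 − 1/13z + 14/13z(1+9/11z) = 1 + z + 126/143z²
  R(z) = 1 + z + 126/143z².

Need |R(x)|<1, x<0.
x=-0.61: |R|=0.7179
R=1: x+126/143x²=0 ⇒ x=−143/126=-1.1349; min R=1−1/(4·126/143)=0.7163>−1
Confirm numerically:
  x=-1.009: |R|=0.88805 <1
  x=-0.572: |R|=0.71629 <1
  x=-0.525: |R|=0.71786 <1
  x=-0.478: |R|=0.72332 <1
  x=-1.532: |R|=1.53601 >1
  x=-1.295: |R|=1.18266 >1
So |R|<1 on (-1.1349, 0).

z* = -1.1349.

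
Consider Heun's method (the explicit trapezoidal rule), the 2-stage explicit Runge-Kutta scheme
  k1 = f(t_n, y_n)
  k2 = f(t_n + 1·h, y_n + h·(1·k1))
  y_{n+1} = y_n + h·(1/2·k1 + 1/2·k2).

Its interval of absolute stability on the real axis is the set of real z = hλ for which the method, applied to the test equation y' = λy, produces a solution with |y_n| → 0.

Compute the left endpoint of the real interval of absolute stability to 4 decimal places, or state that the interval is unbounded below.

z* = -2.0000.

Set f=λy, z=hλ:
  order 2, 2-stage ⇒ R(z)=1+z+z^2/2
  (e.g. R(-0.67)=0.55445, |R|=0.55445)

Need |R(x)|<1, x<0.
x=-0.67: |R|=0.5544
|R(-2.29)|=1.3321 |R(-1.04)|=0.5008 |R(-0.94)|=0.5018
Bisect:
  x_lo=-2.3856 |R|=1.4599  x_hi=-0.1065 |R|=0.8992
  mid=-1.24603 |R|=0.53027 →hi
  mid=-1.81581 |R|=0.83277 →hi
  mid=-2.10070 |R|=1.10577 →lo
  mid=-1.95826 |R|=0.95913 →hi
  mid=-2.02948 |R|=1.02991 →lo
  mid=-1.99387 |R|=0.99389 →hi
  mid=-2.01167 |R|=1.01174 →lo
  ...
  [-2.00013,-1.99999] ⇒ x*=-2.0000
Interval (-2.0000, 0).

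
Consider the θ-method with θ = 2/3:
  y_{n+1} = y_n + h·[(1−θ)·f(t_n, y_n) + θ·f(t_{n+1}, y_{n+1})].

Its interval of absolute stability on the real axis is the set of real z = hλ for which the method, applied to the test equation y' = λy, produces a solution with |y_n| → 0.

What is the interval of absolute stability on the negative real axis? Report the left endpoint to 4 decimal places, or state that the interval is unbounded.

Set f=λy, z=hλ:
  y_{n+1} = y_n + z·[1/3·y_n + 2/3·y_{n+1}] ⇒ (1 − 2/3z)y_{n+1} = (1 + 1/3z)y_n
  R(z) = (1 + 1/3z)/(1 − 2/3z).

Solve |R(x)|<1 on ℝ⁻.
x=-0.76: |R|=0.4956
x=-2: |R|=0.1429
x=-10: |R|=0.3043
x=-100: |R|=0.4778
θ=2/3≥1/2 ⇒ |1+1/3x|<|1−2/3x| ∀x<0 ⇒ interval (−∞,0).

unbounded; (−∞, 0).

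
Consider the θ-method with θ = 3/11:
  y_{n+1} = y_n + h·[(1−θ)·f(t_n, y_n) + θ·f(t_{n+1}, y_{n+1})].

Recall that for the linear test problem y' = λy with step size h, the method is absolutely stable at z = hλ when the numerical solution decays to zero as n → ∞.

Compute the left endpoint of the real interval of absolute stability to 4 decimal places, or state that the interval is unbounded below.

left endpoint -4.4000.

On y'=λy, z=hλ:
  y_{n+1} = y_n + z·[8/11·y_n + 3/11·y_{n+1}] ⇒ (1 − 3/11z)y_{n+1} = (1 + 8/11z)y_n
  R(z) = (1 + 8/11z)/(1 − 3/11z).

Find x<0 with |R(x)|<1.
x=-1.25: |R|=0.0678
R=−1: 1+8/11x = −1+3/11x ⇒ -5/11x=2 ⇒ x=2/(-5/11)=-4.4000
Confirm numerically:
  x=-3.880: |R|=0.88516 <1
  x=-2.199: |R|=0.37461 <1
  x=-2.193: |R|=0.37226 <1
  x=-4.978: |R|=1.11144 >1
  x=-4.610: |R|=1.04229 >1
  x=-4.483: |R|=1.01697 >1
Interval (-4.4000, 0).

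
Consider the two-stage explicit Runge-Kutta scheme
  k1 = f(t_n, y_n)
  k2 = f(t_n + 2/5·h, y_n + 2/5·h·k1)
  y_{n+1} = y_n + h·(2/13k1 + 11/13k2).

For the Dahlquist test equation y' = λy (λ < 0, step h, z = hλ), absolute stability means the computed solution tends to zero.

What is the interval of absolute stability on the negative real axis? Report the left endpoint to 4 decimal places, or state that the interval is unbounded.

Set f=λy, z=hλ:
  k1=λy_n ⇒ h·k1=z·y_n;  k2=λ(1+2/5z)y_n ⇒ h·k2=z(1+2/5z)y_n
  y_{n+1}/y_n = 1 + 2/13z + 11/13z(1+2/5z) = 1 + z + 22/65z²
  R(z) = 1 + z + 22/65z².

Find x<0 with |R(x)|<1.
x=-0.66: |R|=0.4874
R=1: x+22/65x²=0 ⇒ x=−65/22=-2.9545; min R=1−1/(4·22/65)=0.2614>−1
Confirm numerically:
  x=-2.848: |R|=0.89730 <1
  x=-2.449: |R|=0.58096 <1
  x=-1.456: |R|=0.26152 <1
  x=-3.538: |R|=1.69867 >1
  x=-3.142: |R|=1.19935 >1
  x=-3.137: |R|=1.19372 >1
So |R|<1 on (-2.9545, 0).

(-2.9545, 0).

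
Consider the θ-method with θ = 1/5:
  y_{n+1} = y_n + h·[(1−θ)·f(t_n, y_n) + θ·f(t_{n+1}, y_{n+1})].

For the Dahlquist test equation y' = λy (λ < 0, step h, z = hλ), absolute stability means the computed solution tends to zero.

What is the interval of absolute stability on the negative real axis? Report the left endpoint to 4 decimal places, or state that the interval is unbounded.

z∈(-3.3333,0).

Set f=λy, z=hλ:
  y_{n+1} = y_n + z·[4/5·y_n + 1/5·y_{n+1}] ⇒ (1 − 1/5z)y_{n+1} = (1 + 4/5z)y_n
  so R(z) = (1 + 4/5z)/(1 − 1/5z).

Boundary: |R(x)|=1, x<0.
x=-1.74: |R|=0.2908
R=−1: 1+4/5x = −1+1/5x ⇒ -3/5x=2 ⇒ x=2/(-3/5)=-3.3333
Confirm numerically:
  x=-3.023: |R|=0.88396 <1
  x=-2.556: |R|=0.69137 <1
  x=-1.683: |R|=0.25917 <1
  x=-3.930: |R|=1.20045 >1
  x=-3.494: |R|=1.05675 >1
So |R|<1 on (-3.3333, 0).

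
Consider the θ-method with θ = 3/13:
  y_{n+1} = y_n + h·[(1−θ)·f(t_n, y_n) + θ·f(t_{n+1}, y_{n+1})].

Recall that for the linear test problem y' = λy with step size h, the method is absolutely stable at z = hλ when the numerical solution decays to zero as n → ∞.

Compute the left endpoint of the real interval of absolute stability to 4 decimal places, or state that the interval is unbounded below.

left endpoint -3.7143.

On y'=λy, z=hλ:
  y_{n+1} = y_n + z·[10/13·y_n + 3/13·y_{n+1}] ⇒ (1 − 3/13z)y_{n+1} = (1 + 10/13z)y_n
  so R(z) = (1 + 10/13z)/(1 − 3/13z).

Find x<0 with |R(x)|<1.
x=-0.61: |R|=0.4653
R=−1: 1+10/13x = −1+3/13x ⇒ -7/13x=2 ⇒ x=2/(-7/13)=-3.7143
Confirm numerically:
  x=-3.120: |R|=0.81395 <1
  x=-2.713: |R|=0.66843 <1
  x=-1.846: |R|=0.29453 <1
  x=-4.008: |R|=1.08216 >1
  x=-3.805: |R|=1.02601 >1
So |R|<1 on (-3.7143, 0).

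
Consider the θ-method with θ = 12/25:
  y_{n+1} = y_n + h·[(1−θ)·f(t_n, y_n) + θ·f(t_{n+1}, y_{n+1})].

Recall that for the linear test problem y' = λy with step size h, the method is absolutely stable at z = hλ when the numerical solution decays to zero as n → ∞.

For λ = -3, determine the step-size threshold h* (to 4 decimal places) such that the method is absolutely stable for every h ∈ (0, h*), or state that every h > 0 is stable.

With y'=λy (z=hλ):
  y_{n+1} = y_n + z·[13/25·y_n + 12/25·y_{n+1}] ⇒ (1 − 12/25z)y_{n+1} = (1 + 13/25z)y_n
  Hence R(z) = (1 + 13/25z)/(1 − 12/25z).

Boundary: |R(x)|=1, x<0.
x=-0.97: |R|=0.3382
R=−1: 1+13/25x = −1+12/25x ⇒ -1/25x=2 ⇒ x=2/(-1/25)=-50.0000
Confirm numerically:
  x=-39.086: |R|=0.97791 <1
  x=-37.772: |R|=0.97443 <1
  x=-23.190: |R|=0.91160 <1
  x=-50.405: |R|=1.00064 >1
  x=-50.099: |R|=1.00016 >1
Stable set (-50.0000, 0).

(-50.0000,0); λ=-3 ⇒ h* = (50)/3 = 16.6667.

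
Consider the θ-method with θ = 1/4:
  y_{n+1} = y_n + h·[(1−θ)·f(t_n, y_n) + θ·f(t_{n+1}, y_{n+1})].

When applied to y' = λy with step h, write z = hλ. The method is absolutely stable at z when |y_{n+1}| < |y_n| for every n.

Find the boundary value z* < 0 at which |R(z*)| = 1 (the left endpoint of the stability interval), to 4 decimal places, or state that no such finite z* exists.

Set f=λy, z=hλ:
  y_{n+1} = y_n + z·[3/4·y_n + 1/4·y_{n+1}] ⇒ (1 − 1/4z)y_{n+1} = (1 + 3/4z)y_n
  so R(z) = (1 + 3/4z)/(1 − 1/4z).

Find x<0 with |R(x)|<1.
x=-0.83: |R|=0.3126
R=−1: 1+3/4x = −1+1/4x ⇒ -1/2x=2 ⇒ x=2/(-1/2)=-4.0000
Confirm numerically:
  x=-3.463: |R|=0.85609 <1
  x=-2.665: |R|=0.59940 <1
  x=-1.915: |R|=0.29501 <1
  x=-4.412: |R|=1.09796 >1
  x=-4.055: |R|=1.01366 >1
So |R|<1 on (-4.0000, 0).

z* = -4.0000.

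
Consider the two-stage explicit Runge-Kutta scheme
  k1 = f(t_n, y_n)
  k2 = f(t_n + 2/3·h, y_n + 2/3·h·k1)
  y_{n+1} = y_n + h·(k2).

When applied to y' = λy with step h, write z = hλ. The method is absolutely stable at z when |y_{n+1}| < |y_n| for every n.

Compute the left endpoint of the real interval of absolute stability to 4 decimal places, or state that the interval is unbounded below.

On y'=λy, z=hλ:
  k1=λy_n ⇒ h·k1=z·y_n;  k2=λ(1+2/3z)y_n ⇒ h·k2=z(1+2/3z)y_n
  y_{n+1}/y_n = 1 + z(1+2/3z) = 1 + z + 2/3z²
  R(z) = 1 + z + 2/3z².

Solve |R(x)|<1 on ℝ⁻.
x=-0.98: |R|=0.6603
R=1: x+2/3x²=0 ⇒ x=−3/2=-1.5000; min R=1−1/(4·2/3)=0.6250>−1
Confirm numerically:
  x=-0.911: |R|=0.64228 <1
  x=-0.716: |R|=0.62577 <1
  x=-0.647: |R|=0.63207 <1
  x=-1.903: |R|=1.51127 >1
  x=-1.731: |R|=1.26657 >1
  x=-1.611: |R|=1.11921 >1
Stable set (-1.5000, 0).

left endpoint -1.5000.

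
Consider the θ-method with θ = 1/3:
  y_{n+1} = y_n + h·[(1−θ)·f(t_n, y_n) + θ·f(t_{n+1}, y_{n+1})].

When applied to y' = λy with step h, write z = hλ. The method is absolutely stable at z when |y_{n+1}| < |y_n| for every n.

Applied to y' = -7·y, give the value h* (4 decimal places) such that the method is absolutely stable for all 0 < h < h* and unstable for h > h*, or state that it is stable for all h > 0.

(-6.0000,0); λ=-7 ⇒ h* = (6)/7 = 0.8571.

With y'=λy (z=hλ):
  y_{n+1} = y_n + z·[2/3·y_n + 1/3·y_{n+1}] ⇒ (1 − 1/3z)y_{n+1} = (1 + 2/3z)y_n
  ⇒ R(z) = (1 + 2/3z)/(1 − 1/3z).

Find x<0 with |R(x)|<1.
x=-0.35: |R|=0.6866
R=−1: 1+2/3x = −1+1/3x ⇒ -1/3x=2 ⇒ x=2/(-1/3)=-6.0000
Confirm numerically:
  x=-4.634: |R|=0.82106 <1
  x=-2.557: |R|=0.38042 <1
  x=-2.479: |R|=0.35736 <1
  x=-6.565: |R|=1.05907 >1
  x=-6.273: |R|=1.02944 >1
So |R|<1 on (-6.0000, 0).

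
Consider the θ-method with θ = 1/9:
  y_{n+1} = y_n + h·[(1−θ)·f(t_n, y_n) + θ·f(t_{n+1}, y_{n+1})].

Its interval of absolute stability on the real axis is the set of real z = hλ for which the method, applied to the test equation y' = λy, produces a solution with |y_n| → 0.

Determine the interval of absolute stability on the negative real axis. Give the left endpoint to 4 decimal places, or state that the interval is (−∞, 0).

On y'=λy, z=hλ:
  y_{n+1} = y_n + z·[8/9·y_n + 1/9·y_{n+1}] ⇒ (1 − 1/9z)y_{n+1} = (1 + 8/9z)y_n
  R(z) = (1 + 8/9z)/(1 − 1/9z).

Solve |R(x)|<1 on ℝ⁻.
x=-0.58: |R|=0.4551
R=−1: 1+8/9x = −1+1/9x ⇒ -7/9x=2 ⇒ x=2/(-7/9)=-2.5714
Confirm numerically:
  x=-2.504: |R|=0.95897 <1
  x=-1.999: |R|=0.63569 <1
  x=-1.184: |R|=0.04635 <1
  x=-1.139: |R|=0.01105 <1
  x=-3.136: |R|=1.32564 >1
  x=-3.072: |R|=1.29026 >1
  x=-2.904: |R|=1.19556 >1
Stable set (-2.5714, 0).

z∈(-2.5714,0).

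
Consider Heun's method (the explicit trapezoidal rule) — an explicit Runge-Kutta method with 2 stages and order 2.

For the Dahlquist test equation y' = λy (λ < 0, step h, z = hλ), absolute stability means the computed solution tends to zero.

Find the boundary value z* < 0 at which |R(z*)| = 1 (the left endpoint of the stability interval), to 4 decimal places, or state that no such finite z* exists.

z* = -2.0000.

On y'=λy, z=hλ:
  order 2, 2-stage ⇒ R(z)=1+z+z^2/2
  (e.g. R(-1.27)=0.53645, |R|=0.53645)

Solve |R(x)|<1 on ℝ⁻.
x=-1.27: |R|=0.5364
|R(-2.03)|=1.0304 |R(-1.74)|=0.7738 |R(-1.58)|=0.6682
Bisect:
  x_lo=-2.7733 |R|=2.0723  x_hi=-0.1570 |R|=0.8553
  mid=-1.46517 |R|=0.60819 →hi
  mid=-2.11923 |R|=1.12634 →lo
  mid=-1.79220 |R|=0.81379 →hi
  mid=-1.95571 |R|=0.95669 →hi
  mid=-2.03747 |R|=1.03817 →lo
  mid=-1.99659 |R|=0.99660 →hi
  mid=-2.01703 |R|=1.01718 →lo
  ...
  [-2.00011,-1.99995] ⇒ x*=-2.0000
Interval (-2.0000, 0).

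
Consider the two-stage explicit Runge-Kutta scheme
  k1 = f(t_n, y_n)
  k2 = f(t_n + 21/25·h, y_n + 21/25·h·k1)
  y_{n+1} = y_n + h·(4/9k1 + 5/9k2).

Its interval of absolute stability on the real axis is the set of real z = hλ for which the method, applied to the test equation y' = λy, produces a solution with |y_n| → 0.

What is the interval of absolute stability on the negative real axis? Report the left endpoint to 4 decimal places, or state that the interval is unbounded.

(-2.1429, 0).

Set f=λy, z=hλ:
  k1=λy_n ⇒ h·k1=z·y_n;  k2=λ(1+21/25z)y_n ⇒ h·k2=z(1+21/25z)y_n
  y_{n+1}/y_n = 1 + 4/9z + 5/9z(1+21/25z) = 1 + z + 7/15z²
  ⇒ R(z) = 1 + z + 7/15z².

Find x<0 with |R(x)|<1.
x=-0.77: |R|=0.5067
R=1: x+7/15x²=0 ⇒ x=−15/7=-2.1429; min R=1−1/(4·7/15)=0.4643>−1
Confirm numerically:
  x=-1.874: |R|=0.76488 <1
  x=-1.513: |R|=0.55528 <1
  x=-1.309: |R|=0.49062 <1
  x=-0.874: |R|=0.48248 <1
  x=-2.731: |R|=1.74957 >1
  x=-2.657: |R|=1.63750 >1
So |R|<1 on (-2.1429, 0).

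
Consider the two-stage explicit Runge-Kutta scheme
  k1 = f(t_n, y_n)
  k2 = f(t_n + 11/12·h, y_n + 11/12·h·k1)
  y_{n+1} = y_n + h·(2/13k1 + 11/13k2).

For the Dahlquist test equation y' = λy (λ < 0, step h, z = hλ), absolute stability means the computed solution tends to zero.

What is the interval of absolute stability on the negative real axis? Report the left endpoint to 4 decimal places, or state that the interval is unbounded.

(-1.2893, 0).

With y'=λy (z=hλ):
  k1=λy_n ⇒ h·k1=z·y_n;  k2=λ(1+11/12z)y_n ⇒ h·k2=z(1+11/12z)y_n
  y_{n+1}/y_n = 1 + 2/13z + 11/13z(1+11/12z) = 1 + z + 121/156z²
  R(z) = 1 + z + 121/156z².

Boundary: |R(x)|=1, x<0.
x=-0.82: |R|=0.7015
R=1: x+121/156x²=0 ⇒ x=−156/121=-1.2893; min R=1−1/(4·121/156)=0.6777>−1
Confirm numerically:
  x=-0.865: |R|=0.71535 <1
  x=-0.584: |R|=0.68054 <1
  x=-0.551: |R|=0.68449 <1
  x=-1.672: |R|=1.49637 >1
  x=-1.470: |R|=1.20608 >1
Stable set (-1.2893, 0).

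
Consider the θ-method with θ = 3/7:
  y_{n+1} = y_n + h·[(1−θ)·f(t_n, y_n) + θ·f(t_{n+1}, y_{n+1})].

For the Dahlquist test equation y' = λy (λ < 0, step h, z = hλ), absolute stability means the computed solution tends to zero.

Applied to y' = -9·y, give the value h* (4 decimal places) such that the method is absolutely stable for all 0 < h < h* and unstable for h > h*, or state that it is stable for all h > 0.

(-14.0000,0); λ=-9 ⇒ h* = (14)/9 = 1.5556.

Set f=λy, z=hλ:
  y_{n+1} = y_n + z·[4/7·y_n + 3/7·y_{n+1}] ⇒ (1 − 3/7z)y_{n+1} = (1 + 4/7z)y_n
  so R(z) = (1 + 4/7z)/(1 − 3/7z).

Need |R(x)|<1, x<0.
x=-0.97: |R|=0.3148
R=−1: 1+4/7x = −1+3/7x ⇒ -1/7x=2 ⇒ x=2/(-1/7)=-14.0000
Confirm numerically:
  x=-13.280: |R|=0.98463 <1
  x=-13.036: |R|=0.97909 <1
  x=-8.754: |R|=0.84228 <1
  x=-7.676: |R|=0.78940 <1
  x=-14.591: |R|=1.01164 >1
  x=-14.488: |R|=1.00967 >1
  x=-14.426: |R|=1.00847 >1
So |R|<1 on (-14.0000, 0).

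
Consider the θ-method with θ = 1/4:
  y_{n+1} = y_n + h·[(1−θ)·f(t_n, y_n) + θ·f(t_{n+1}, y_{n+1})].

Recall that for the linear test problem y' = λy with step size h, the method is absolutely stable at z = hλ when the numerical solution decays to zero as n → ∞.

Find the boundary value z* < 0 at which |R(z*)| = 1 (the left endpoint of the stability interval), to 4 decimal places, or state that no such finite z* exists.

Set f=λy, z=hλ:
  y_{n+1} = y_n + z·[3/4·y_n + 1/4·y_{n+1}] ⇒ (1 − 1/4z)y_{n+1} = (1 + 3/4z)y_n
  ⇒ R(z) = (1 + 3/4z)/(1 − 1/4z).

Solve |R(x)|<1 on ℝ⁻.
x=-1.41: |R|=0.0425
R=−1: 1+3/4x = −1+1/4x ⇒ -1/2x=2 ⇒ x=2/(-1/2)=-4.0000
Confirm numerically:
  x=-3.862: |R|=0.96489 <1
  x=-2.706: |R|=0.61408 <1
  x=-2.250: |R|=0.44000 <1
  x=-2.234: |R|=0.43343 <1
  x=-4.570: |R|=1.13302 >1
  x=-4.488: |R|=1.11499 >1
  x=-4.281: |R|=1.06787 >1
Stable set (-4.0000, 0).

z* = -4.0000.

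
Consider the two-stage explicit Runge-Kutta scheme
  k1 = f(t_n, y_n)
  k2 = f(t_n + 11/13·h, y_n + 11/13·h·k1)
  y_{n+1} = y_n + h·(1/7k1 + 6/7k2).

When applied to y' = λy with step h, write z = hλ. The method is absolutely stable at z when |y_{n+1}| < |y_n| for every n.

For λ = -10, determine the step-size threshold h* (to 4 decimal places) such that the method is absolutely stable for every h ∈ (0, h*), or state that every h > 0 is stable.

(-1.3788,0); λ=-10 ⇒ h* = (91/66)/10 = 0.1379.

On y'=λy, z=hλ:
  k1=λy_n ⇒ h·k1=z·y_n;  k2=λ(1+11/13z)y_n ⇒ h·k2=z(1+11/13z)y_n
  y_{n+1}/y_n = 1 + 1/7z + 6/7z(1+11/13z) = 1 + z + 66/91z²
  so R(z) = 1 + z + 66/91z².

Boundary: |R(x)|=1, x<0.
x=-1.04: |R|=0.7445
R=1: x+66/91x²=0 ⇒ x=−91/66=-1.3788; min R=1−1/(4·66/91)=0.6553>−1
Confirm numerically:
  x=-1.308: |R|=0.93285 <1
  x=-1.255: |R|=0.88733 <1
  x=-0.865: |R|=0.67767 <1
  x=-1.512: |R|=1.14608 >1
  x=-1.485: |R|=1.11439 >1
  x=-1.405: |R|=1.02671 >1
Stable set (-1.3788, 0).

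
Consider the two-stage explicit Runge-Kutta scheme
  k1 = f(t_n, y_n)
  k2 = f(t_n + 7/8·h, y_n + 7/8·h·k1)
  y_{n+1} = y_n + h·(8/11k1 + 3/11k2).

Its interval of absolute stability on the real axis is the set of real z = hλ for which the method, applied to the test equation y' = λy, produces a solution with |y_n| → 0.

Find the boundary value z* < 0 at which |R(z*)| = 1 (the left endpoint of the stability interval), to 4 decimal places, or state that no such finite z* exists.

left endpoint -4.1905.

Set f=λy, z=hλ:
  k1=λy_n ⇒ h·k1=z·y_n;  k2=λ(1+7/8z)y_n ⇒ h·k2=z(1+7/8z)y_n
  y_{n+1}/y_n = 1 + 8/11z + 3/11z(1+7/8z) = 1 + z + 21/88z²
  ⇒ R(z) = 1 + z + 21/88z².

Need |R(x)|<1, x<0.
x=-0.59: |R|=0.4931
R=1: x+21/88x²=0 ⇒ x=−88/21=-4.1905; min R=1−1/(4·21/88)=-0.0476>−1
Confirm numerically:
  x=-3.713: |R|=0.57693 <1
  x=-2.213: |R|=0.04431 <1
  x=-1.862: |R|=0.03464 <1
  x=-1.711: |R|=0.01239 <1
  x=-4.454: |R|=1.28010 >1
  x=-4.350: |R|=1.16560 >1
Interval (-4.1905, 0).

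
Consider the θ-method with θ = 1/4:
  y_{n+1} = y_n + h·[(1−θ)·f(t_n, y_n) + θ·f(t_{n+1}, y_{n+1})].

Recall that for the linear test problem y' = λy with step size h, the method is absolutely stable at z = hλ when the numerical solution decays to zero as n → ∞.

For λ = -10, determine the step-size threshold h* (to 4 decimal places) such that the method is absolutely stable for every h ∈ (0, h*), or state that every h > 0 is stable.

Test eqn y'=λy, z=hλ:
  y_{n+1} = y_n + z·[3/4·y_n + 1/4·y_{n+1}] ⇒ (1 − 1/4z)y_{n+1} = (1 + 3/4z)y_n
  ⇒ R(z) = (1 + 3/4z)/(1 − 1/4z).

Find x<0 with |R(x)|<1.
x=-0.36: |R|=0.6697
R=−1: 1+3/4x = −1+1/4x ⇒ -1/2x=2 ⇒ x=2/(-1/2)=-4.0000
Confirm numerically:
  x=-3.680: |R|=0.91667 <1
  x=-3.554: |R|=0.88192 <1
  x=-3.286: |R|=0.80401 <1
  x=-1.862: |R|=0.27056 <1
  x=-4.447: |R|=1.10584 >1
  x=-4.271: |R|=1.06553 >1
  x=-4.195: |R|=1.04759 >1
Interval (-4.0000, 0).

(-4.0000,0); λ=-10 ⇒ h* = (4)/10 = 0.4000.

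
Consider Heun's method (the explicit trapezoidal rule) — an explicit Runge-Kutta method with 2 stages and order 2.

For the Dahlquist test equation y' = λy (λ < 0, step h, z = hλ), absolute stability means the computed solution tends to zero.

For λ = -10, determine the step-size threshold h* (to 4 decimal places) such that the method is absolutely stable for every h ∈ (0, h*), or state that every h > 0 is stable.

With y'=λy (z=hλ):
  order 2, 2-stage ⇒ R(z)=1+z+z^2/2
  (e.g. R(-0.34)=0.71780, |R|=0.71780)

Find x<0 with |R(x)|<1.
x=-0.34: |R|=0.7178
|R(-1.71)|=0.7520 |R(-0.88)|=0.5072 |R(-0.55)|=0.6013
Bisect:
  x_lo=-2.5350 |R|=1.6781  x_hi=-0.0945 |R|=0.9100
  mid=-1.31475 |R|=0.54953 →hi
  mid=-1.92487 |R|=0.92770 →hi
  mid=-2.22994 |R|=1.25637 →lo
  mid=-2.07741 |R|=1.08040 →lo
  mid=-2.00114 |R|=1.00114 →lo
  mid=-1.96301 |R|=0.96369 →hi
  mid=-1.98207 |R|=0.98223 →hi
  ...
  [-2.00010,-1.99995] ⇒ x*=-2.0000
Interval (-2.0000, 0).

(-2.0000,0); λ=-10 ⇒ h* = 0.2000.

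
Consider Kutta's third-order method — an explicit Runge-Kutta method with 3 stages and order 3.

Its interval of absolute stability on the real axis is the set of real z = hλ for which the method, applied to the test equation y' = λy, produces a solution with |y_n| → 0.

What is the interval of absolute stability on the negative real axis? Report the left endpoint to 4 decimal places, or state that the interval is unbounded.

z∈(-2.5127,0).

With y'=λy (z=hλ):
  order 3, 3-stage ⇒ R(z)=1+z+z^2/2+z^3/6
  (e.g. R(-0.92)=0.37342, |R|=0.37342)

Need |R(x)|<1, x<0.
x=-0.92: |R|=0.3734
|R(-1.9)|=0.2382 |R(-0.87)|=0.3987 |R(-0.54)|=0.5796
Bisect:
  x_lo=-2.9973 |R|=1.9932  x_hi=-0.3681 |R|=0.6914
  mid=-1.68267 |R|=0.06103 →hi
  mid=-2.33998 |R|=0.73765 →hi
  mid=-2.66863 |R|=1.27531 →lo
  mid=-2.50430 |R|=0.98617 →hi
  mid=-2.58646 |R|=1.12539 →lo
  mid=-2.54538 |R|=1.05447 →lo
  mid=-2.52484 |R|=1.02000 →lo
  mid=-2.51457 |R|=1.00301 →lo
  mid=-2.50944 |R|=0.99457 →hi
  mid=-2.51200 |R|=0.99878 →hi
  ...
  [-2.51281,-2.51265] ⇒ x*=-2.5127
Interval (-2.5127, 0).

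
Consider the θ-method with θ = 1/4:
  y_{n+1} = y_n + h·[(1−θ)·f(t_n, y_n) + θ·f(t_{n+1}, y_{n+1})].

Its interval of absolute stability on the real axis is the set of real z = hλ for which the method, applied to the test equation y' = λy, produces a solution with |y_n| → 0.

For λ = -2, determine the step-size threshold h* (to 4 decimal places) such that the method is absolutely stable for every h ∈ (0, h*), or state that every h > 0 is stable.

On y'=λy, z=hλ:
  y_{n+1} = y_n + z·[3/4·y_n + 1/4·y_{n+1}] ⇒ (1 − 1/4z)y_{n+1} = (1 + 3/4z)y_n
  R(z) = (1 + 3/4z)/(1 − 1/4z).

Solve |R(x)|<1 on ℝ⁻.
x=-0.73: |R|=0.3827
R=−1: 1+3/4x = −1+1/4x ⇒ -1/2x=2 ⇒ x=2/(-1/2)=-4.0000
Confirm numerically:
  x=-3.466: |R|=0.85695 <1
  x=-2.898: |R|=0.68049 <1
  x=-2.783: |R|=0.64116 <1
  x=-2.198: |R|=0.41852 <1
  x=-4.282: |R|=1.06810 >1
  x=-4.170: |R|=1.04162 >1
Interval (-4.0000, 0).

(-4.0000,0); λ=-2 ⇒ h* = (4)/2 = 2.0000.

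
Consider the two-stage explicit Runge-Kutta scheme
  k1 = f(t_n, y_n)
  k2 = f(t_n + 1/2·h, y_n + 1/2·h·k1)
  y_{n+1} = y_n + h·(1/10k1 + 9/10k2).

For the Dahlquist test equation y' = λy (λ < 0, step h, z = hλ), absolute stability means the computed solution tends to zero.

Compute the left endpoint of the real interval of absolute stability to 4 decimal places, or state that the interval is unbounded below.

z* = -2.2222.

On y'=λy, z=hλ:
  k1=λy_n ⇒ h·k1=z·y_n;  k2=λ(1+1/2z)y_n ⇒ h·k2=z(1+1/2z)y_n
  y_{n+1}/y_n = 1 + 1/10z + 9/10z(1+1/2z) = 1 + z + 9/20z²
  ⇒ R(z) = 1 + z + 9/20z².

Solve |R(x)|<1 on ℝ⁻.
x=-0.3: |R|=0.7405
R=1: x+9/20x²=0 ⇒ x=−20/9=-2.2222; min R=1−1/(4·9/20)=0.4444>−1
Confirm numerically:
  x=-1.274: |R|=0.45638 <1
  x=-1.088: |R|=0.44468 <1
  x=-1.019: |R|=0.44826 <1
  x=-2.679: |R|=1.55067 >1
  x=-2.477: |R|=1.28399 >1
  x=-2.284: |R|=1.06350 >1
Interval (-2.2222, 0).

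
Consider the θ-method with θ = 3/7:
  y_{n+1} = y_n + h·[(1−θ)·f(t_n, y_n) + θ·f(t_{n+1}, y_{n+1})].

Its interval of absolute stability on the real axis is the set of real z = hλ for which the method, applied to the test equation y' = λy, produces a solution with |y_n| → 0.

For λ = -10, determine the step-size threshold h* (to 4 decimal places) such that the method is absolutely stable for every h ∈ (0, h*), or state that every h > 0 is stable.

(-14.0000,0); λ=-10 ⇒ h* = (14)/10 = 1.4000.

Set f=λy, z=hλ:
  y_{n+1} = y_n + z·[4/7·y_n + 3/7·y_{n+1}] ⇒ (1 − 3/7z)y_{n+1} = (1 + 4/7z)y_n
  ⇒ R(z) = (1 + 4/7z)/(1 − 3/7z).

Solve |R(x)|<1 on ℝ⁻.
x=-1: |R|=0.3000
R=−1: 1+4/7x = −1+3/7x ⇒ -1/7x=2 ⇒ x=2/(-1/7)=-14.0000
Confirm numerically:
  x=-12.783: |R|=0.97316 <1
  x=-7.993: |R|=0.80609 <1
  x=-6.508: |R|=0.71754 <1
  x=-14.346: |R|=1.00691 >1
  x=-14.156: |R|=1.00315 >1
Stable set (-14.0000, 0).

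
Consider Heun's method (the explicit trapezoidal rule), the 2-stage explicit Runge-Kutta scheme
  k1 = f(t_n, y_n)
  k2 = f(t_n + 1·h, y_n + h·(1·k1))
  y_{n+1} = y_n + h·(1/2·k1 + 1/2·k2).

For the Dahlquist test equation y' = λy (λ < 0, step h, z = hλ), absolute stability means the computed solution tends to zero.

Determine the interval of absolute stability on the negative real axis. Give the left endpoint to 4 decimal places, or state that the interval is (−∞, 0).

z∈(-2.0000,0).

Set f=λy, z=hλ:
  order 2, 2-stage ⇒ R(z)=1+z+z^2/2
  (e.g. R(-0.67)=0.55445, |R|=0.55445)

Need |R(x)|<1, x<0.
x=-0.67: |R|=0.5544
|R(-2.09)|=1.0940 |R(-1.75)|=0.7812 |R(-1.62)|=0.6922
Bisect:
  x_lo=-2.8658 |R|=2.2405  x_hi=-0.1748 |R|=0.8405
  mid=-1.52027 |R|=0.63534 →hi
  mid=-2.19301 |R|=1.21164 →lo
  mid=-1.85664 |R|=0.86692 →hi
  mid=-2.02483 |R|=1.02513 →lo
  mid=-1.94073 |R|=0.94249 →hi
  mid=-1.98278 |R|=0.98293 →hi
  mid=-2.00380 |R|=1.00381 →lo
  ...
  [-2.00003,-1.99986] ⇒ x*=-2.0000
Stable set (-2.0000, 0).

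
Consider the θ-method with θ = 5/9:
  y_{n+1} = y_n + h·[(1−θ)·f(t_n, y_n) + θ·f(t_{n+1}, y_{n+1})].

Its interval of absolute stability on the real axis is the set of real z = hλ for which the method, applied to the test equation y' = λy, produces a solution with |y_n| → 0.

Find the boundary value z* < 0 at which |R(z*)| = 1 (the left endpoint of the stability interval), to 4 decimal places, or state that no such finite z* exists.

On y'=λy, z=hλ:
  y_{n+1} = y_n + z·[4/9·y_n + 5/9·y_{n+1}] ⇒ (1 − 5/9z)y_{n+1} = (1 + 4/9z)y_n
  R(z) = (1 + 4/9z)/(1 − 5/9z).

Find x<0 with |R(x)|<1.
x=-0.3: |R|=0.7429
x=-2: |R|=0.0526
x=-10: |R|=0.5254
x=-100: |R|=0.7682
θ=5/9≥1/2 ⇒ |1+4/9x|<|1−5/9x| ∀x<0 ⇒ interval (−∞,0).

interval (−∞, 0).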